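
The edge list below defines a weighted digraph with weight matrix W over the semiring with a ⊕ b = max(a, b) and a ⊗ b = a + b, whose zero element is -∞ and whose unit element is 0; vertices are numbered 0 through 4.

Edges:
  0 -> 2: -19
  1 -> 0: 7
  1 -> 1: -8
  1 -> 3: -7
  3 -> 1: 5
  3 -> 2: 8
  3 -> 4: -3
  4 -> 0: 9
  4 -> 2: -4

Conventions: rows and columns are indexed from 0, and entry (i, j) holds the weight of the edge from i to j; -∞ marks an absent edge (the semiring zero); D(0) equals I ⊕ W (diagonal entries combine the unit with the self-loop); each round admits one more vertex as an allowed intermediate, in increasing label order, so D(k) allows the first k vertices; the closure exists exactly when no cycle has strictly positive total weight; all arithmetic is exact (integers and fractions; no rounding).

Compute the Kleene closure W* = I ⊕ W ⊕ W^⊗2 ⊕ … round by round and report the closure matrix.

D(0):
  [0, -∞, -19, -∞, -∞]
  [7, 0, -∞, -7, -∞]
  [-∞, -∞, 0, -∞, -∞]
  [-∞, 5, 8, 0, -3]
  [9, -∞, -4, -∞, 0]
D(1):
  [0, -∞, -19, -∞, -∞]
  [7, 0, -12, -7, -∞]
  [-∞, -∞, 0, -∞, -∞]
  [-∞, 5, 8, 0, -3]
  [9, -∞, -4, -∞, 0]
D(2):
  [0, -∞, -19, -∞, -∞]
  [7, 0, -12, -7, -∞]
  [-∞, -∞, 0, -∞, -∞]
  [12, 5, 8, 0, -3]
  [9, -∞, -4, -∞, 0]
D(3):
  [0, -∞, -19, -∞, -∞]
  [7, 0, -12, -7, -∞]
  [-∞, -∞, 0, -∞, -∞]
  [12, 5, 8, 0, -3]
  [9, -∞, -4, -∞, 0]
D(4):
  [0, -∞, -19, -∞, -∞]
  [7, 0, 1, -7, -10]
  [-∞, -∞, 0, -∞, -∞]
  [12, 5, 8, 0, -3]
  [9, -∞, -4, -∞, 0]
D(5):
  [0, -∞, -19, -∞, -∞]
  [7, 0, 1, -7, -10]
  [-∞, -∞, 0, -∞, -∞]
  [12, 5, 8, 0, -3]
  [9, -∞, -4, -∞, 0]
Answer: W* = [[0, -∞, -19, -∞, -∞], [7, 0, 1, -7, -10], [-∞, -∞, 0, -∞, -∞], [12, 5, 8, 0, -3], [9, -∞, -4, -∞, 0]]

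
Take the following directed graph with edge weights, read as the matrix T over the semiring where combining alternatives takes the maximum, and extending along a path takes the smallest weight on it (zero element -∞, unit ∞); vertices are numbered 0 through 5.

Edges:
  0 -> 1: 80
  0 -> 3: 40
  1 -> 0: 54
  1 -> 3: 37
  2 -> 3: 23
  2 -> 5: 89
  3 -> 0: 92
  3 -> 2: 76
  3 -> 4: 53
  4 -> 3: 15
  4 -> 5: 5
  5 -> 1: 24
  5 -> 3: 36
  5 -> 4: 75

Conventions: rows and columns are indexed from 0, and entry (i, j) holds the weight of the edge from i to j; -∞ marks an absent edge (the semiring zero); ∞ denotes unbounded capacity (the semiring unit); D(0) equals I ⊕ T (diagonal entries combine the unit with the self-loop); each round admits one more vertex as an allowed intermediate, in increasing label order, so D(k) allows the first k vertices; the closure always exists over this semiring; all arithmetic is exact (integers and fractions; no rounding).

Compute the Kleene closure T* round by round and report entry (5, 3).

D(0):
  [∞, 80, -∞, 40, -∞, -∞]
  [54, ∞, -∞, 37, -∞, -∞]
  [-∞, -∞, ∞, 23, -∞, 89]
  [92, -∞, 76, ∞, 53, -∞]
  [-∞, -∞, -∞, 15, ∞, 5]
  [-∞, 24, -∞, 36, 75, ∞]
D(1):
  [∞, 80, -∞, 40, -∞, -∞]
  [54, ∞, -∞, 40, -∞, -∞]
  [-∞, -∞, ∞, 23, -∞, 89]
  [92, 80, 76, ∞, 53, -∞]
  [-∞, -∞, -∞, 15, ∞, 5]
  [-∞, 24, -∞, 36, 75, ∞]
D(2):
  [∞, 80, -∞, 40, -∞, -∞]
  [54, ∞, -∞, 40, -∞, -∞]
  [-∞, -∞, ∞, 23, -∞, 89]
  [92, 80, 76, ∞, 53, -∞]
  [-∞, -∞, -∞, 15, ∞, 5]
  [24, 24, -∞, 36, 75, ∞]
D(3):
  [∞, 80, -∞, 40, -∞, -∞]
  [54, ∞, -∞, 40, -∞, -∞]
  [-∞, -∞, ∞, 23, -∞, 89]
  [92, 80, 76, ∞, 53, 76]
  [-∞, -∞, -∞, 15, ∞, 5]
  [24, 24, -∞, 36, 75, ∞]
D(4):
  [∞, 80, 40, 40, 40, 40]
  [54, ∞, 40, 40, 40, 40]
  [23, 23, ∞, 23, 23, 89]
  [92, 80, 76, ∞, 53, 76]
  [15, 15, 15, 15, ∞, 15]
  [36, 36, 36, 36, 75, ∞]
D(5):
  [∞, 80, 40, 40, 40, 40]
  [54, ∞, 40, 40, 40, 40]
  [23, 23, ∞, 23, 23, 89]
  [92, 80, 76, ∞, 53, 76]
  [15, 15, 15, 15, ∞, 15]
  [36, 36, 36, 36, 75, ∞]
D(6):
  [∞, 80, 40, 40, 40, 40]
  [54, ∞, 40, 40, 40, 40]
  [36, 36, ∞, 36, 75, 89]
  [92, 80, 76, ∞, 75, 76]
  [15, 15, 15, 15, ∞, 15]
  [36, 36, 36, 36, 75, ∞]
Answer: T*[5][3] = 36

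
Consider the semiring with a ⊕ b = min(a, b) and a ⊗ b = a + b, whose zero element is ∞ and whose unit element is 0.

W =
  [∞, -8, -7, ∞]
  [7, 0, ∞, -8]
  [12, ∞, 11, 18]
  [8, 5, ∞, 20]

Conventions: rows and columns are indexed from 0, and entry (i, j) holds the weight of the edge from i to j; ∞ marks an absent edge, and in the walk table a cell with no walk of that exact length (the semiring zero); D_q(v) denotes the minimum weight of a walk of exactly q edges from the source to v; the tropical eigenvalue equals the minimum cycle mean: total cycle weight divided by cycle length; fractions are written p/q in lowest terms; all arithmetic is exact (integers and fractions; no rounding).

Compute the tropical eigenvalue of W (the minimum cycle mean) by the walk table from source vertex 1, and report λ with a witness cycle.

q=0: [∞, 0, ∞, ∞]
q=1: [7, 0, ∞, -8]
q=2: [0, -3, 0, -8]
q=3: [0, -8, -7, -11]
q=4: [-3, -8, -7, -16]
Optimal cycle mean attained by: cycle 0->1->3->0, total (-8) + (-8) + 8, length 3.
Answer: λ = -8/3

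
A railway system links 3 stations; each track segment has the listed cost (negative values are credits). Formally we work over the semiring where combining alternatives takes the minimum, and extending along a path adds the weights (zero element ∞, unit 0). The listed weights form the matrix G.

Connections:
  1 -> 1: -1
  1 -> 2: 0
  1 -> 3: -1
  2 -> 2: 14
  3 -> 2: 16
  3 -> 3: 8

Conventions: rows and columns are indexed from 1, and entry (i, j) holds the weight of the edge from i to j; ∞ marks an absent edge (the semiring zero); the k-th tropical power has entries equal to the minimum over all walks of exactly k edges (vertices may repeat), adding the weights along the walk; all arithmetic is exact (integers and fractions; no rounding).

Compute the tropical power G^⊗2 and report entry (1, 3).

G^⊗2:
  [-2, -1, -2]
  [∞, 28, ∞]
  [∞, 24, 16]
Key observation: the optimum is the walk 1->1->3, with weight (-1) + (-1) = -2.
Optimal value attained by: walk 1->1->3.
Answer: (G^⊗2)[1][3] = -2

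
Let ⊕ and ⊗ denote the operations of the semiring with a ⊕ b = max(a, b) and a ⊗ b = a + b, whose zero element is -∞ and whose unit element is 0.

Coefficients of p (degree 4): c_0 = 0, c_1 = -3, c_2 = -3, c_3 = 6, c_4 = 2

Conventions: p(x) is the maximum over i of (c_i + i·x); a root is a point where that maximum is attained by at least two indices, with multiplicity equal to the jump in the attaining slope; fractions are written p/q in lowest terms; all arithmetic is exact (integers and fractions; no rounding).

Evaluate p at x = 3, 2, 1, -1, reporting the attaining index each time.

p(3) = max(0+0·3=0, -3+1·3=0, -3+2·3=3, 6+3·3=15, 2+4·3=14) = 15 (attained by i=3)
p(2) = max(0+0·2=0, -3+1·2=-1, -3+2·2=1, 6+3·2=12, 2+4·2=10) = 12 (attained by i=3)
p(1) = max(0+0·1=0, -3+1·1=-2, -3+2·1=-1, 6+3·1=9, 2+4·1=6) = 9 (attained by i=3)
p(-1) = max(0+0·(-1)=0, -3+1·(-1)=-4, -3+2·(-1)=-5, 6+3·(-1)=3, 2+4·(-1)=-2) = 3 (attained by i=3)
Answer: p(3) = 15; p(2) = 12; p(1) = 9; p(-1) = 3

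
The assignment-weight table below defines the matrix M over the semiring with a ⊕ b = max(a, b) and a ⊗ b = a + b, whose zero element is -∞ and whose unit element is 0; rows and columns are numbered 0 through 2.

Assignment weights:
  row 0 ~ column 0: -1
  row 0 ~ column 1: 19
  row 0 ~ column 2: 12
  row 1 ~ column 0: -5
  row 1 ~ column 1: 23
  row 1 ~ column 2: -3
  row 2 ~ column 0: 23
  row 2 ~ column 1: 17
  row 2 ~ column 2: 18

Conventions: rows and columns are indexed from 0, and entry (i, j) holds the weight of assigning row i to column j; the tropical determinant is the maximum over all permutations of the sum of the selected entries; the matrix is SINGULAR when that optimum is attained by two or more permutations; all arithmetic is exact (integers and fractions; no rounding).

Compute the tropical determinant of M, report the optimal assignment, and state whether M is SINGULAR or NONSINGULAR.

σ = (0, 1, 2): (-1) + 23 + 18 = 40
σ = (0, 2, 1): (-1) + (-3) + 17 = 13
σ = (1, 0, 2): 19 + (-5) + 18 = 32
σ = (1, 2, 0): 19 + (-3) + 23 = 39
σ = (2, 0, 1): 12 + (-5) + 17 = 24
σ = (2, 1, 0): 12 + 23 + 23 = 58
Optimal value attained by: σ = (2, 1, 0).
Answer: det⊕(M) = 58; verdict: NONSINGULAR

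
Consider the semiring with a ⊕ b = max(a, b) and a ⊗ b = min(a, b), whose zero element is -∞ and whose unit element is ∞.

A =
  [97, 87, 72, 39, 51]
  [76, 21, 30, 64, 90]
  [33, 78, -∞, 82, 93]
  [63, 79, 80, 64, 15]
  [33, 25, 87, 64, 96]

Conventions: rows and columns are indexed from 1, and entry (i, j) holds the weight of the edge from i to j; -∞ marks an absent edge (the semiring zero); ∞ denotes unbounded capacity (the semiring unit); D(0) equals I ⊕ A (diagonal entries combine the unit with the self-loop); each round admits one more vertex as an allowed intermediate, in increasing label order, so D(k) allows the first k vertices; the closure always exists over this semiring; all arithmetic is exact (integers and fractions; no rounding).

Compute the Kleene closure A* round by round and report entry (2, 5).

D(0):
  [∞, 87, 72, 39, 51]
  [76, ∞, 30, 64, 90]
  [33, 78, ∞, 82, 93]
  [63, 79, 80, ∞, 15]
  [33, 25, 87, 64, ∞]
D(1):
  [∞, 87, 72, 39, 51]
  [76, ∞, 72, 64, 90]
  [33, 78, ∞, 82, 93]
  [63, 79, 80, ∞, 51]
  [33, 33, 87, 64, ∞]
D(2):
  [∞, 87, 72, 64, 87]
  [76, ∞, 72, 64, 90]
  [76, 78, ∞, 82, 93]
  [76, 79, 80, ∞, 79]
  [33, 33, 87, 64, ∞]
D(3):
  [∞, 87, 72, 72, 87]
  [76, ∞, 72, 72, 90]
  [76, 78, ∞, 82, 93]
  [76, 79, 80, ∞, 80]
  [76, 78, 87, 82, ∞]
D(4):
  [∞, 87, 72, 72, 87]
  [76, ∞, 72, 72, 90]
  [76, 79, ∞, 82, 93]
  [76, 79, 80, ∞, 80]
  [76, 79, 87, 82, ∞]
D(5):
  [∞, 87, 87, 82, 87]
  [76, ∞, 87, 82, 90]
  [76, 79, ∞, 82, 93]
  [76, 79, 80, ∞, 80]
  [76, 79, 87, 82, ∞]
Answer: A*[2][5] = 90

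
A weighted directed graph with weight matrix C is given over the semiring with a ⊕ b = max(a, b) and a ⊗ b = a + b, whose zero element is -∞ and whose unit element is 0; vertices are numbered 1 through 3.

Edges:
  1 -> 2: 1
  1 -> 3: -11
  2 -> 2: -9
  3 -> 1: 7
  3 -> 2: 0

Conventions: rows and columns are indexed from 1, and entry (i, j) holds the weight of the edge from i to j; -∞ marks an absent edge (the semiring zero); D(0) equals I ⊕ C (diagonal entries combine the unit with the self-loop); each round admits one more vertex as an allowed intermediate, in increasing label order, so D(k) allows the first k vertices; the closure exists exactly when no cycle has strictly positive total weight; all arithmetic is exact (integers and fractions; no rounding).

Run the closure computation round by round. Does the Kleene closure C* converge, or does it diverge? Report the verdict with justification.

D(0):
  [0, 1, -11]
  [-∞, 0, -∞]
  [7, 0, 0]
D(1):
  [0, 1, -11]
  [-∞, 0, -∞]
  [7, 8, 0]
D(2):
  [0, 1, -11]
  [-∞, 0, -∞]
  [7, 8, 0]
D(3):
  [0, 1, -11]
  [-∞, 0, -∞]
  [7, 8, 0]
Key observation: every diagonal entry stays at the unit through all rounds, so no improving cycle exists.
Answer: CONVERGES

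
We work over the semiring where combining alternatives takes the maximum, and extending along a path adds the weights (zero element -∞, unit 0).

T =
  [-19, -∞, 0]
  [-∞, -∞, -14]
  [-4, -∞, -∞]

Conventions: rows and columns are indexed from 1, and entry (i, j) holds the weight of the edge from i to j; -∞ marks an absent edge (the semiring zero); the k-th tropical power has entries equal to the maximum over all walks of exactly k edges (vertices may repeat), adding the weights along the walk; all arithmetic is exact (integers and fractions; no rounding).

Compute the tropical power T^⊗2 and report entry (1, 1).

T^⊗2:
  [-4, -∞, -19]
  [-18, -∞, -∞]
  [-23, -∞, -4]
Key observation: the optimum is the walk 1->3->1, with weight 0 + (-4) = -4.
Optimal value attained by: walk 1->3->1.
Answer: (T^⊗2)[1][1] = -4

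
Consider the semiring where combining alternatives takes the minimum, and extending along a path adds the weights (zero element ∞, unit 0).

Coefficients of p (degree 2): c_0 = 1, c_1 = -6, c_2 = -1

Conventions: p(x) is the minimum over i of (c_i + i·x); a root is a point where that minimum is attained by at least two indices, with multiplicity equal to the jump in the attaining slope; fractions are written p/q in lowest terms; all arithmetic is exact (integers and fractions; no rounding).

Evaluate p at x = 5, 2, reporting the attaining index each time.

p(5) = min(1+0·5=1, -6+1·5=-1, -1+2·5=9) = -1 (attained by i=1)
p(2) = min(1+0·2=1, -6+1·2=-4, -1+2·2=3) = -4 (attained by i=1)
Answer: p(5) = -1; p(2) = -4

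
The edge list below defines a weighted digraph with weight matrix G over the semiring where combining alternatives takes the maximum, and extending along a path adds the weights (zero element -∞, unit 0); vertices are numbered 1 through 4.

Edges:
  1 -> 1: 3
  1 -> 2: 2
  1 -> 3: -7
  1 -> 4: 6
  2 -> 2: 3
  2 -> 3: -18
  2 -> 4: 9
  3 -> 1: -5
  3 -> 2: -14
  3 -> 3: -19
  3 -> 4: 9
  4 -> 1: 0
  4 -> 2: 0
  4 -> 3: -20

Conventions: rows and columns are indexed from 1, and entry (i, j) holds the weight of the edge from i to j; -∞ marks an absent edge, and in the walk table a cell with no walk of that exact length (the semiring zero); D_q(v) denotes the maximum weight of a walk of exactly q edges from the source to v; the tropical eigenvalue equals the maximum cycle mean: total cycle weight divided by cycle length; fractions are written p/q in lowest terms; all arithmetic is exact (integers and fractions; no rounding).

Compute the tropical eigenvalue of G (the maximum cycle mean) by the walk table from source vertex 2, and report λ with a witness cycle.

q=0: [-∞, 0, -∞, -∞]
q=1: [-∞, 3, -18, 9]
q=2: [9, 9, -11, 12]
q=3: [12, 12, 2, 18]
q=4: [18, 18, 5, 21]
Optimal cycle mean attained by: cycle 2->4->2, total 9 + 0, length 2.
Answer: λ = 9/2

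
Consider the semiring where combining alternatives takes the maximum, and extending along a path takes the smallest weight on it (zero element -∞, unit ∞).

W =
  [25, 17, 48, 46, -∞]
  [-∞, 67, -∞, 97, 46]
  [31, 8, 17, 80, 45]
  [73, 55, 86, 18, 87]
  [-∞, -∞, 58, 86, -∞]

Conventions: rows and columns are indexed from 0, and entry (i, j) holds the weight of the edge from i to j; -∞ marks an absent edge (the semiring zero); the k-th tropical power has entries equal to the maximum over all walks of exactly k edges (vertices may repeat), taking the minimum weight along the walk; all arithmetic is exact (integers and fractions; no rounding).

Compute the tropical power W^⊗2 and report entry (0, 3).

W^⊗2:
  [46, 46, 46, 48, 46]
  [73, 67, 86, 67, 87]
  [73, 55, 80, 45, 80]
  [31, 55, 58, 86, 46]
  [73, 55, 86, 58, 86]
Key observation: the optimum is the walk 0->2->3, with weight 48 min 80 = 48.
Optimal value attained by: walk 0->2->3.
Answer: (W^⊗2)[0][3] = 48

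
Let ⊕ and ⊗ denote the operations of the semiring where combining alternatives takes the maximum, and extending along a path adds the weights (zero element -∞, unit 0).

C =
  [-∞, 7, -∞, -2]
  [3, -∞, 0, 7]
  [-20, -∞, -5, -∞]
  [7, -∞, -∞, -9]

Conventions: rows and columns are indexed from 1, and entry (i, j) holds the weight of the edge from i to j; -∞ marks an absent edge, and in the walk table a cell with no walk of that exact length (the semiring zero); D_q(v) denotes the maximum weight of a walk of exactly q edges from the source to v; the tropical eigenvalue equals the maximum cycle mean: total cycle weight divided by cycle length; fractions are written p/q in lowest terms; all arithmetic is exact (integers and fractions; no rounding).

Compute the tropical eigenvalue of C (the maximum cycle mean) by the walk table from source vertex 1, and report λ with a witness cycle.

q=0: [0, -∞, -∞, -∞]
q=1: [-∞, 7, -∞, -2]
q=2: [10, -∞, 7, 14]
q=3: [21, 17, 2, 8]
q=4: [20, 28, 17, 24]
Optimal cycle mean attained by: cycle 1->2->4->1, total 7 + 7 + 7, length 3.
Answer: λ = 7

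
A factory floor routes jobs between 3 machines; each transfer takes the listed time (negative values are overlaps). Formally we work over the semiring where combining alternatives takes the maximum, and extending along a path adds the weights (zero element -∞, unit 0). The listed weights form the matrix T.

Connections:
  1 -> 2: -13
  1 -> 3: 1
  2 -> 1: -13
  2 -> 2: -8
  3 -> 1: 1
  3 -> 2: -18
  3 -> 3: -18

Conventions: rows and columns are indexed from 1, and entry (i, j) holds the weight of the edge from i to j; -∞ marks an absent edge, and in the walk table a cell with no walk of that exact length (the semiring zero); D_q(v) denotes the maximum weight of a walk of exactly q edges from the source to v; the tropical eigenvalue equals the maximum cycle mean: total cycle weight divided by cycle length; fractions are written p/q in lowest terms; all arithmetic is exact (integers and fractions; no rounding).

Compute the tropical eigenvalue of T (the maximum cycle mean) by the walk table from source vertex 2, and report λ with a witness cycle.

q=0: [-∞, 0, -∞]
q=1: [-13, -8, -∞]
q=2: [-21, -16, -12]
q=3: [-11, -24, -20]
Optimal cycle mean attained by: cycle 1->3->1, total 1 + 1, length 2.
Answer: λ = 1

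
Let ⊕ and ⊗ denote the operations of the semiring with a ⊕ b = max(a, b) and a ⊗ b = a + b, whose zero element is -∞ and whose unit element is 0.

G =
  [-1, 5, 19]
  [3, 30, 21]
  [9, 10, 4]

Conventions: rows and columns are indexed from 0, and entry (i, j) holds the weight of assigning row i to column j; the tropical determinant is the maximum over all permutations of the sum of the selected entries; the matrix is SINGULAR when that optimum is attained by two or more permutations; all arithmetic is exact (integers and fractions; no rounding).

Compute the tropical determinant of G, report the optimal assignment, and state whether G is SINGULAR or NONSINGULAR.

σ = (0, 1, 2): (-1) + 30 + 4 = 33
σ = (0, 2, 1): (-1) + 21 + 10 = 30
σ = (1, 0, 2): 5 + 3 + 4 = 12
σ = (1, 2, 0): 5 + 21 + 9 = 35
σ = (2, 0, 1): 19 + 3 + 10 = 32
σ = (2, 1, 0): 19 + 30 + 9 = 58
Optimal value attained by: σ = (2, 1, 0).
Answer: det⊕(G) = 58; verdict: NONSINGULAR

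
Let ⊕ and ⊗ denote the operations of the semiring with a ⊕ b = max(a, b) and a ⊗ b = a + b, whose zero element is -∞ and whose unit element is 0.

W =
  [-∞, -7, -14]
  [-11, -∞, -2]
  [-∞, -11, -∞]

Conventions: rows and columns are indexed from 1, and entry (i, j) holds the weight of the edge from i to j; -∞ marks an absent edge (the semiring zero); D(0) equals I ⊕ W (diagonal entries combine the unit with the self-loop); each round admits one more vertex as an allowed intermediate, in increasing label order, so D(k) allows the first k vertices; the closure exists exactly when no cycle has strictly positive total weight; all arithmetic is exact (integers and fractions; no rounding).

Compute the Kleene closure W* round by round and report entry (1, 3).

D(0):
  [0, -7, -14]
  [-11, 0, -2]
  [-∞, -11, 0]
D(1):
  [0, -7, -14]
  [-11, 0, -2]
  [-∞, -11, 0]
D(2):
  [0, -7, -9]
  [-11, 0, -2]
  [-22, -11, 0]
D(3):
  [0, -7, -9]
  [-11, 0, -2]
  [-22, -11, 0]
Answer: W*[1][3] = -9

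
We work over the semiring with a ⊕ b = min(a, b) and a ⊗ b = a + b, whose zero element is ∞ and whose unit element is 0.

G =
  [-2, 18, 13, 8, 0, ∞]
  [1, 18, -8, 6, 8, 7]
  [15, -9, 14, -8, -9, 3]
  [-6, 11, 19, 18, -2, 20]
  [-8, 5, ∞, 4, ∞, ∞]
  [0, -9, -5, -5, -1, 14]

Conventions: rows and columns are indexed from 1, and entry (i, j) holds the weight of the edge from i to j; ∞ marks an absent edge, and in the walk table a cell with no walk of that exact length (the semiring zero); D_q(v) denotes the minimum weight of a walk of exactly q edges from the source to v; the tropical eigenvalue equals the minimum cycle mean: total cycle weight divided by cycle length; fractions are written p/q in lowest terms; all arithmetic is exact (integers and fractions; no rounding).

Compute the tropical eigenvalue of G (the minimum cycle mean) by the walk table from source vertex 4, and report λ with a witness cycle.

q=0: [∞, ∞, ∞, 0, ∞, ∞]
q=1: [-6, 11, 19, 18, -2, 20]
q=2: [-10, 3, 3, 2, -6, 18]
q=3: [-14, -6, -5, -5, -10, 6]
q=4: [-18, -14, -14, -13, -14, -2]
q=5: [-22, -23, -22, -22, -23, -11]
q=6: [-31, -31, -31, -30, -31, -19]
Optimal cycle mean attained by: cycle 2->3->2, total (-8) + (-9), length 2.
Answer: λ = -17/2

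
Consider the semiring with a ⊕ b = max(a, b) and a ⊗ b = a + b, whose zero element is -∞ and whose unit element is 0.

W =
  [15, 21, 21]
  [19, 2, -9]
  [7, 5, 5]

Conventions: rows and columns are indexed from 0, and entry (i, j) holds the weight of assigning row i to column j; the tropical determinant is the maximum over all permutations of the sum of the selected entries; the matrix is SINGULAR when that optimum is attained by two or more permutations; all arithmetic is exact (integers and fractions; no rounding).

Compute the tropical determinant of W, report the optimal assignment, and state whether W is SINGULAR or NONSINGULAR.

σ = (0, 1, 2): 15 + 2 + 5 = 22
σ = (0, 2, 1): 15 + (-9) + 5 = 11
σ = (1, 0, 2): 21 + 19 + 5 = 45
σ = (1, 2, 0): 21 + (-9) + 7 = 19
σ = (2, 0, 1): 21 + 19 + 5 = 45
σ = (2, 1, 0): 21 + 2 + 7 = 30
Optimal value attained by: σ = (1, 0, 2).
Answer: det⊕(W) = 45; verdict: SINGULAR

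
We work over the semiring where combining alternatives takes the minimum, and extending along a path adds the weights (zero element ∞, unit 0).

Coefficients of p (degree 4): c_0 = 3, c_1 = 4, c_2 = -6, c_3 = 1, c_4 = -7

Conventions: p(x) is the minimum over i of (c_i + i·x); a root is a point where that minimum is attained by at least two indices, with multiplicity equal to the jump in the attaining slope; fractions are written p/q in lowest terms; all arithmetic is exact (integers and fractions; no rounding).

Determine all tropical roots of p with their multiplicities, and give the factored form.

hull edge (i=0, c=3) to (i=2, c=-6): slope -9/2, span 2
hull edge (i=2, c=-6) to (i=4, c=-7): slope -1/2, span 2
Factored form: p(x) = -7 ⊗ (x ⊕ 1/2) ⊗ (x ⊕ 1/2) ⊗ (x ⊕ 9/2) ⊗ (x ⊕ 9/2)
Answer: roots = 1/2 (mult 2), 9/2 (mult 2)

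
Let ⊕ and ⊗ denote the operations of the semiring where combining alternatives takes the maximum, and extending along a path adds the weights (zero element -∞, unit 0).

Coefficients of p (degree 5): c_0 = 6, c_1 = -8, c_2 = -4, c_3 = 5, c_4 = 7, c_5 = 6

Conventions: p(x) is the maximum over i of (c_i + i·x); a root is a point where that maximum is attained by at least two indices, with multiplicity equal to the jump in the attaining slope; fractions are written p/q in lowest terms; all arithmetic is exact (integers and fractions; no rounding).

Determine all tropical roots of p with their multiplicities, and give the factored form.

hull edge (i=0, c=6) to (i=4, c=7): slope 1/4, span 4
hull edge (i=4, c=7) to (i=5, c=6): slope -1, span 1
Factored form: p(x) = 6 ⊗ (x ⊕ (-1/4)) ⊗ (x ⊕ (-1/4)) ⊗ (x ⊕ (-1/4)) ⊗ (x ⊕ (-1/4)) ⊗ (x ⊕ 1)
Answer: roots = -1/4 (mult 4), 1 (mult 1)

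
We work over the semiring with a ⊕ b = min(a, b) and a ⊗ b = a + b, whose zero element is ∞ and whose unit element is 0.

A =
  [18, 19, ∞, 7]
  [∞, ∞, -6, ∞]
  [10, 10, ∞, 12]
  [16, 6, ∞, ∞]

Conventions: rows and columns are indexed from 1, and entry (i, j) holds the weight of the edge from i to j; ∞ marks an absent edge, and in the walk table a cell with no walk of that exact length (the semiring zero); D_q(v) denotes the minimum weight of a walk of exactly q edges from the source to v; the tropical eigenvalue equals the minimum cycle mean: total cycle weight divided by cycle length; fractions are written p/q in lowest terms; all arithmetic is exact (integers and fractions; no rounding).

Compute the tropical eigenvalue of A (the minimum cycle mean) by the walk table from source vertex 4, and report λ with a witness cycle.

q=0: [∞, ∞, ∞, 0]
q=1: [16, 6, ∞, ∞]
q=2: [34, 35, 0, 23]
q=3: [10, 10, 29, 12]
q=4: [28, 18, 4, 17]
Optimal cycle mean attained by: cycle 2->3->2, total (-6) + 10, length 2.
Answer: λ = 2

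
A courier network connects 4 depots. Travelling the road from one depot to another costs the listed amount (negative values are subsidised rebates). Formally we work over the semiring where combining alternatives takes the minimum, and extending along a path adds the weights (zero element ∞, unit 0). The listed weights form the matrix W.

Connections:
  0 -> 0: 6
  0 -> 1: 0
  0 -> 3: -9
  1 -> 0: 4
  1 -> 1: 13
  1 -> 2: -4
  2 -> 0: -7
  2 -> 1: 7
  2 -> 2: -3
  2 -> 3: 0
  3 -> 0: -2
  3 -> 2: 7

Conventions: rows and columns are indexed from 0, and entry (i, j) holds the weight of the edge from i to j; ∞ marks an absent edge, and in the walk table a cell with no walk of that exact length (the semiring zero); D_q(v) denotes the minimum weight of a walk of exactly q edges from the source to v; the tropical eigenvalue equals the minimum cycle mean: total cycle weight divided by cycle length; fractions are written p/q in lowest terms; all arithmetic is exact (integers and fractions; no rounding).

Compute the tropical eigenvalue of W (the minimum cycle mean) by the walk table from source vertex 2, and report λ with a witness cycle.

q=0: [∞, ∞, 0, ∞]
q=1: [-7, 7, -3, 0]
q=2: [-10, -7, -6, -16]
q=3: [-18, -10, -11, -19]
q=4: [-21, -18, -14, -27]
Optimal cycle mean attained by: cycle 0->3->0, total (-9) + (-2), length 2.
Answer: λ = -11/2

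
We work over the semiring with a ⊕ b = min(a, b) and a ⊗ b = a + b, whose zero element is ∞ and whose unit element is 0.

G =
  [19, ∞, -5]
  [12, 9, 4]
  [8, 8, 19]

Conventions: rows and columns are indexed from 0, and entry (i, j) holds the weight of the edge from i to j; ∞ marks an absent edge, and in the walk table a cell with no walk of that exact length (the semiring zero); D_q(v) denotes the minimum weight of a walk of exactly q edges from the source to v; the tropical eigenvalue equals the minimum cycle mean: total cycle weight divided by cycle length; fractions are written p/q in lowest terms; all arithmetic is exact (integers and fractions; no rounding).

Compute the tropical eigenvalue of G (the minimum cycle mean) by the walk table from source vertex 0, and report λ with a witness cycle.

q=0: [0, ∞, ∞]
q=1: [19, ∞, -5]
q=2: [3, 3, 14]
q=3: [15, 12, -2]
Optimal cycle mean attained by: cycle 0->2->0, total (-5) + 8, length 2.
Answer: λ = 3/2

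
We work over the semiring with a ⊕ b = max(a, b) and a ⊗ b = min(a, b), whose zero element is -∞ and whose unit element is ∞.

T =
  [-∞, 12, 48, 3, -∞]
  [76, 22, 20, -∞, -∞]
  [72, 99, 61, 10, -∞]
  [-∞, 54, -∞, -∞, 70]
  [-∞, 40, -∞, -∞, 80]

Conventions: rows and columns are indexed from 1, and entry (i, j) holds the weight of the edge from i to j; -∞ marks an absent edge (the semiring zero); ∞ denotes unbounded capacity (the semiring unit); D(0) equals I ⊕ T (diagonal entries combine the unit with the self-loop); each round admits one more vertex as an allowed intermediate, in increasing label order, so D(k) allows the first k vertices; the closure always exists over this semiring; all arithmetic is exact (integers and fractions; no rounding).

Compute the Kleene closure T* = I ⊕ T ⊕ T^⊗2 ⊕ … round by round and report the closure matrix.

D(0):
  [∞, 12, 48, 3, -∞]
  [76, ∞, 20, -∞, -∞]
  [72, 99, ∞, 10, -∞]
  [-∞, 54, -∞, ∞, 70]
  [-∞, 40, -∞, -∞, ∞]
D(1):
  [∞, 12, 48, 3, -∞]
  [76, ∞, 48, 3, -∞]
  [72, 99, ∞, 10, -∞]
  [-∞, 54, -∞, ∞, 70]
  [-∞, 40, -∞, -∞, ∞]
D(2):
  [∞, 12, 48, 3, -∞]
  [76, ∞, 48, 3, -∞]
  [76, 99, ∞, 10, -∞]
  [54, 54, 48, ∞, 70]
  [40, 40, 40, 3, ∞]
D(3):
  [∞, 48, 48, 10, -∞]
  [76, ∞, 48, 10, -∞]
  [76, 99, ∞, 10, -∞]
  [54, 54, 48, ∞, 70]
  [40, 40, 40, 10, ∞]
D(4):
  [∞, 48, 48, 10, 10]
  [76, ∞, 48, 10, 10]
  [76, 99, ∞, 10, 10]
  [54, 54, 48, ∞, 70]
  [40, 40, 40, 10, ∞]
D(5):
  [∞, 48, 48, 10, 10]
  [76, ∞, 48, 10, 10]
  [76, 99, ∞, 10, 10]
  [54, 54, 48, ∞, 70]
  [40, 40, 40, 10, ∞]
Answer: T* = [[∞, 48, 48, 10, 10], [76, ∞, 48, 10, 10], [76, 99, ∞, 10, 10], [54, 54, 48, ∞, 70], [40, 40, 40, 10, ∞]]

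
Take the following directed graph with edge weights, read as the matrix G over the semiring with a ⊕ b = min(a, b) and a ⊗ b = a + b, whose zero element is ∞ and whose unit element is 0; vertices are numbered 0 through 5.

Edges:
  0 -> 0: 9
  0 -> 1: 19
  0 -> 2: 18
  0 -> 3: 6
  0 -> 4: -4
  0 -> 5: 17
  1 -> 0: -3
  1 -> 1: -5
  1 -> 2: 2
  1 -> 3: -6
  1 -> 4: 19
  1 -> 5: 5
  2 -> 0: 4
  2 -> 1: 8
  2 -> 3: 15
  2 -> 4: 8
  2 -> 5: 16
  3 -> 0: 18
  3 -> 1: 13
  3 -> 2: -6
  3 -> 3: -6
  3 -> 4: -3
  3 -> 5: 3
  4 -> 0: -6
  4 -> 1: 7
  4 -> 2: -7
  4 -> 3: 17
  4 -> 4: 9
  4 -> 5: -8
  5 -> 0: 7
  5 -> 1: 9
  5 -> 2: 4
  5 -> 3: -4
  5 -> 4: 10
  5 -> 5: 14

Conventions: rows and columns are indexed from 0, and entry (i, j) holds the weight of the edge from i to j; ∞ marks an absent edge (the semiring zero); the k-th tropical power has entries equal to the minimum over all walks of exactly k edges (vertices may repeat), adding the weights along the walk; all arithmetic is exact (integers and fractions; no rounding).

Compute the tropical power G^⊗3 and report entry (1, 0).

G^⊗2:
  [-10, 3, -11, 0, 3, -12]
  [-8, -10, -12, -12, -9, -3]
  [2, 3, 1, 2, 0, 0]
  [-9, 2, -12, -12, -9, -11]
  [-3, 1, -4, -12, -10, 1]
  [4, 4, -10, -10, -7, -1]
G^⊗3:
  [-7, -3, -8, -16, -14, -5]
  [-15, -15, -18, -18, -15, -17]
  [-6, -2, -7, -4, -2, -8]
  [-15, -4, -18, -18, -15, -17]
  [-16, -4, -18, -18, -15, -18]
  [-13, -2, -16, -16, -13, -15]
Key observation: the optimum is the walk 1->3->4->0, with weight (-6) + (-3) + (-6) = -15.
Optimal value attained by: walk 1->3->4->0.
Answer: (G^⊗3)[1][0] = -15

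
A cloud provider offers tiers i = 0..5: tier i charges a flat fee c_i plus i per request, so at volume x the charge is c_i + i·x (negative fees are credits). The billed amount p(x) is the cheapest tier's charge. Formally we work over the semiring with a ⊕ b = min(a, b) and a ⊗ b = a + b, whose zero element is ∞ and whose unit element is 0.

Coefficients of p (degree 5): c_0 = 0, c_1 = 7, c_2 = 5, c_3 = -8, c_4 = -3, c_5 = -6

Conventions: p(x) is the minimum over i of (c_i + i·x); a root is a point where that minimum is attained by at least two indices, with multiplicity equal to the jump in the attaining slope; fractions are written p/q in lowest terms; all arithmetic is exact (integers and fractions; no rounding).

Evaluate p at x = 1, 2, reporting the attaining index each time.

p(1) = min(0+0·1=0, 7+1·1=8, 5+2·1=7, -8+3·1=-5, -3+4·1=1, -6+5·1=-1) = -5 (attained by i=3)
p(2) = min(0+0·2=0, 7+1·2=9, 5+2·2=9, -8+3·2=-2, -3+4·2=5, -6+5·2=4) = -2 (attained by i=3)
Answer: p(1) = -5; p(2) = -2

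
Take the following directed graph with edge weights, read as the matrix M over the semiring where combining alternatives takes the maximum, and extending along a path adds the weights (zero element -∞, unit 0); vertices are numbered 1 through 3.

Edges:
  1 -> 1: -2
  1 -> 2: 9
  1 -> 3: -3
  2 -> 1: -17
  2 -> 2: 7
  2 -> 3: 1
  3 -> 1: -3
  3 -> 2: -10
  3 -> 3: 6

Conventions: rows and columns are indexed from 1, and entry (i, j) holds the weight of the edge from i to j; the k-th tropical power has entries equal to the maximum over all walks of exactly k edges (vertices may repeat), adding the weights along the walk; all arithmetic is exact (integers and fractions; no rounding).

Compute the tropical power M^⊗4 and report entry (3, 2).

M^⊗2:
  [-4, 16, 10]
  [-2, 14, 8]
  [3, 6, 12]
M^⊗3:
  [7, 23, 17]
  [5, 21, 15]
  [9, 13, 18]
M^⊗4:
  [14, 30, 24]
  [12, 28, 22]
  [15, 20, 24]
Key observation: the optimum is the walk 3->1->2->2->2, with weight (-3) + 9 + 7 + 7 = 20.
Optimal value attained by: walk 3->1->2->2->2.
Answer: (M^⊗4)[3][2] = 20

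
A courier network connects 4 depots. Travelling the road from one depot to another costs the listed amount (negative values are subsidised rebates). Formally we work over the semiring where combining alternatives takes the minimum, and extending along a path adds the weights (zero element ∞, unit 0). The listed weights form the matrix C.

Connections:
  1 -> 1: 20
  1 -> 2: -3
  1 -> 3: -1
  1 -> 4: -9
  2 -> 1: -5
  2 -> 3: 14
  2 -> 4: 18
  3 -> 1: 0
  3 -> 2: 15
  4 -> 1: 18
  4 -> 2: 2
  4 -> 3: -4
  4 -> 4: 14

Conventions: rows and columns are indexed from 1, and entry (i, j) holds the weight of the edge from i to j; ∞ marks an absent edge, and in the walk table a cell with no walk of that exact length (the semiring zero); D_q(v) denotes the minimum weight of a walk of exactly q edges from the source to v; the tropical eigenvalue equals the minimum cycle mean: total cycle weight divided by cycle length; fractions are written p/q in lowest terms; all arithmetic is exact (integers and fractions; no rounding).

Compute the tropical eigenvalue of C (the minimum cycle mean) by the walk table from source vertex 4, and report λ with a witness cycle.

q=0: [∞, ∞, ∞, 0]
q=1: [18, 2, -4, 14]
q=2: [-4, 11, 10, 9]
q=3: [6, -7, -5, -13]
q=4: [-12, -11, -17, -3]
Optimal cycle mean attained by: cycle 1->4->3->1, total (-9) + (-4) + 0, length 3.
Answer: λ = -13/3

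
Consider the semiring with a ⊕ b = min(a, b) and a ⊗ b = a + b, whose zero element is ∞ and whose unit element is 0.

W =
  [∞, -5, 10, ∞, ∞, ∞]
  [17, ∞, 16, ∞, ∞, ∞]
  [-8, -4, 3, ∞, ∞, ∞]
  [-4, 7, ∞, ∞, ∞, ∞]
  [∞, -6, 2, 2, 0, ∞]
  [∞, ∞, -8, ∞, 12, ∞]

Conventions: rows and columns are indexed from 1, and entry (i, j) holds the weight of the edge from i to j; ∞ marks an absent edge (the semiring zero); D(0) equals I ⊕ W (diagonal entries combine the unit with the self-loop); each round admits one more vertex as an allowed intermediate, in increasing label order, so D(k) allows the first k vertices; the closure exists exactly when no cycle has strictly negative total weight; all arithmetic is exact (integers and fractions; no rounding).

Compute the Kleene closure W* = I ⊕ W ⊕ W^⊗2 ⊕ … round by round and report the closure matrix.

D(0):
  [0, -5, 10, ∞, ∞, ∞]
  [17, 0, 16, ∞, ∞, ∞]
  [-8, -4, 0, ∞, ∞, ∞]
  [-4, 7, ∞, 0, ∞, ∞]
  [∞, -6, 2, 2, 0, ∞]
  [∞, ∞, -8, ∞, 12, 0]
D(1):
  [0, -5, 10, ∞, ∞, ∞]
  [17, 0, 16, ∞, ∞, ∞]
  [-8, -13, 0, ∞, ∞, ∞]
  [-4, -9, 6, 0, ∞, ∞]
  [∞, -6, 2, 2, 0, ∞]
  [∞, ∞, -8, ∞, 12, 0]
D(2):
  [0, -5, 10, ∞, ∞, ∞]
  [17, 0, 16, ∞, ∞, ∞]
  [-8, -13, 0, ∞, ∞, ∞]
  [-4, -9, 6, 0, ∞, ∞]
  [11, -6, 2, 2, 0, ∞]
  [∞, ∞, -8, ∞, 12, 0]
D(3):
  [0, -5, 10, ∞, ∞, ∞]
  [8, 0, 16, ∞, ∞, ∞]
  [-8, -13, 0, ∞, ∞, ∞]
  [-4, -9, 6, 0, ∞, ∞]
  [-6, -11, 2, 2, 0, ∞]
  [-16, -21, -8, ∞, 12, 0]
D(4):
  [0, -5, 10, ∞, ∞, ∞]
  [8, 0, 16, ∞, ∞, ∞]
  [-8, -13, 0, ∞, ∞, ∞]
  [-4, -9, 6, 0, ∞, ∞]
  [-6, -11, 2, 2, 0, ∞]
  [-16, -21, -8, ∞, 12, 0]
D(5):
  [0, -5, 10, ∞, ∞, ∞]
  [8, 0, 16, ∞, ∞, ∞]
  [-8, -13, 0, ∞, ∞, ∞]
  [-4, -9, 6, 0, ∞, ∞]
  [-6, -11, 2, 2, 0, ∞]
  [-16, -21, -8, 14, 12, 0]
D(6):
  [0, -5, 10, ∞, ∞, ∞]
  [8, 0, 16, ∞, ∞, ∞]
  [-8, -13, 0, ∞, ∞, ∞]
  [-4, -9, 6, 0, ∞, ∞]
  [-6, -11, 2, 2, 0, ∞]
  [-16, -21, -8, 14, 12, 0]
Answer: W* = [[0, -5, 10, ∞, ∞, ∞], [8, 0, 16, ∞, ∞, ∞], [-8, -13, 0, ∞, ∞, ∞], [-4, -9, 6, 0, ∞, ∞], [-6, -11, 2, 2, 0, ∞], [-16, -21, -8, 14, 12, 0]]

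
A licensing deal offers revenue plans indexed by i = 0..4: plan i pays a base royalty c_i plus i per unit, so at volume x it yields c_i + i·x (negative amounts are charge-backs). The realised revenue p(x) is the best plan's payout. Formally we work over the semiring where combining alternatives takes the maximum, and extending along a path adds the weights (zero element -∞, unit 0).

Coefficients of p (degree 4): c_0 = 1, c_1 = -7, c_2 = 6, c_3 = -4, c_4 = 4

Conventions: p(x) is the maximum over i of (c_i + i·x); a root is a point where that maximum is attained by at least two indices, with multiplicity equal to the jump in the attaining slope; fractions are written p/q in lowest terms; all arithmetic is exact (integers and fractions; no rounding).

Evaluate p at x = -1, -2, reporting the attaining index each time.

p(-1) = max(1+0·(-1)=1, -7+1·(-1)=-8, 6+2·(-1)=4, -4+3·(-1)=-7, 4+4·(-1)=0) = 4 (attained by i=2)
p(-2) = max(1+0·(-2)=1, -7+1·(-2)=-9, 6+2·(-2)=2, -4+3·(-2)=-10, 4+4·(-2)=-4) = 2 (attained by i=2)
Answer: p(-1) = 4; p(-2) = 2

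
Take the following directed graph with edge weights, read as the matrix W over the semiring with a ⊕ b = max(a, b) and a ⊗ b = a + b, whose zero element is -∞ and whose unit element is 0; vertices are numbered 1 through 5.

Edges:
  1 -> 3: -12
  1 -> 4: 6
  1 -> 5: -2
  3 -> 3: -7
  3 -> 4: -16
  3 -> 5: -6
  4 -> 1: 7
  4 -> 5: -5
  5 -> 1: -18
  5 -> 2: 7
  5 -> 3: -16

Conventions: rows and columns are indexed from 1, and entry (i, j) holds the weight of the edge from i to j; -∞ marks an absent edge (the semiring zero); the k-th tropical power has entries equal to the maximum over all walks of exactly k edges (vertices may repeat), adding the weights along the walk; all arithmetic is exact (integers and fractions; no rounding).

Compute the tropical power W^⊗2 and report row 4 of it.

W^⊗2:
  [13, 5, -18, -28, 1]
  [-∞, -∞, -∞, -∞, -∞]
  [-9, 1, -14, -23, -13]
  [-23, 2, -5, 13, 5]
  [-∞, -∞, -23, -12, -20]
Answer: row 4 of W^⊗2 = [-23, 2, -5, 13, 5]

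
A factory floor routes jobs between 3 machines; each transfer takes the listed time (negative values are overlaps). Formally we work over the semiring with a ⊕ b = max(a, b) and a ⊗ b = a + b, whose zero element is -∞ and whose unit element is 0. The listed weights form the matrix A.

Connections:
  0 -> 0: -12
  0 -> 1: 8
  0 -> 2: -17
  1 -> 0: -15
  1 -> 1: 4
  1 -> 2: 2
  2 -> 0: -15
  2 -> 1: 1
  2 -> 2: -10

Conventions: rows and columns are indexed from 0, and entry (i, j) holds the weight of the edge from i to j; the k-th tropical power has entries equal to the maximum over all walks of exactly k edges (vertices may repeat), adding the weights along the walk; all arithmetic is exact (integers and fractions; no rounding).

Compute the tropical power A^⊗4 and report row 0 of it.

A^⊗2:
  [-7, 12, 10]
  [-11, 8, 6]
  [-14, 5, 3]
A^⊗3:
  [-3, 16, 14]
  [-7, 12, 10]
  [-10, 9, 7]
A^⊗4:
  [1, 20, 18]
  [-3, 16, 14]
  [-6, 13, 11]
Answer: row 0 of A^⊗4 = [1, 20, 18]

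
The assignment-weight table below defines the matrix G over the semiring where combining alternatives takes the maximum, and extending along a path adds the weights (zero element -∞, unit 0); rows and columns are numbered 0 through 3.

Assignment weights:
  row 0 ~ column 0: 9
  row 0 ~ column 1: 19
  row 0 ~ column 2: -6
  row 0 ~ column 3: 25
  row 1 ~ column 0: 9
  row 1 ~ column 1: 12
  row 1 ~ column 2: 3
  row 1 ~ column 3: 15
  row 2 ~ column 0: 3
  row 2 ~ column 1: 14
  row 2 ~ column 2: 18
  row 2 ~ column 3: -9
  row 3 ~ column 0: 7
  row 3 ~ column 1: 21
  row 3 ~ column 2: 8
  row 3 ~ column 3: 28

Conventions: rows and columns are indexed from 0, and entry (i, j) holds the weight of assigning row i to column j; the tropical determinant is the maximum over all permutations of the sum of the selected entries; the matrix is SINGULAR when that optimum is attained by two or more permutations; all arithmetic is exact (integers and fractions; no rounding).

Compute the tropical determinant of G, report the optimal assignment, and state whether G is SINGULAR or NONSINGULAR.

σ = (0, 1, 2, 3): 9 + 12 + 18 + 28 = 67
σ = (0, 1, 3, 2): 9 + 12 + (-9) + 8 = 20
σ = (0, 2, 1, 3): 9 + 3 + 14 + 28 = 54
σ = (0, 2, 3, 1): 9 + 3 + (-9) + 21 = 24
σ = (0, 3, 1, 2): 9 + 15 + 14 + 8 = 46
σ = (0, 3, 2, 1): 9 + 15 + 18 + 21 = 63
σ = (1, 0, 2, 3): 19 + 9 + 18 + 28 = 74
σ = (1, 0, 3, 2): 19 + 9 + (-9) + 8 = 27
σ = (1, 2, 0, 3): 19 + 3 + 3 + 28 = 53
σ = (1, 2, 3, 0): 19 + 3 + (-9) + 7 = 20
σ = (1, 3, 0, 2): 19 + 15 + 3 + 8 = 45
σ = (1, 3, 2, 0): 19 + 15 + 18 + 7 = 59
σ = (2, 0, 1, 3): (-6) + 9 + 14 + 28 = 45
σ = (2, 0, 3, 1): (-6) + 9 + (-9) + 21 = 15
σ = (2, 1, 0, 3): (-6) + 12 + 3 + 28 = 37
σ = (2, 1, 3, 0): (-6) + 12 + (-9) + 7 = 4
σ = (2, 3, 0, 1): (-6) + 15 + 3 + 21 = 33
σ = (2, 3, 1, 0): (-6) + 15 + 14 + 7 = 30
σ = (3, 0, 1, 2): 25 + 9 + 14 + 8 = 56
σ = (3, 0, 2, 1): 25 + 9 + 18 + 21 = 73
σ = (3, 1, 0, 2): 25 + 12 + 3 + 8 = 48
σ = (3, 1, 2, 0): 25 + 12 + 18 + 7 = 62
σ = (3, 2, 0, 1): 25 + 3 + 3 + 21 = 52
σ = (3, 2, 1, 0): 25 + 3 + 14 + 7 = 49
Optimal value attained by: σ = (1, 0, 2, 3).
Answer: det⊕(G) = 74; verdict: NONSINGULAR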